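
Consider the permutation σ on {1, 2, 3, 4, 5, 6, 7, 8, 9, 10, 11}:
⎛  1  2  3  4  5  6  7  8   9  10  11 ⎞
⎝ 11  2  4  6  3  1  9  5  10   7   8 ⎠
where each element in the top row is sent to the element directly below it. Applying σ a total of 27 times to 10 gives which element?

10

Tracing 10 → 7 → … returns to 10 after 3 steps, so 10 lies in a 3-cycle (7 9 10).
Powers repeat with period 3 on this cycle, and 27 mod 3 = 0, so σ^27(10) = σ^0(10).
So σ^27(10) = 10.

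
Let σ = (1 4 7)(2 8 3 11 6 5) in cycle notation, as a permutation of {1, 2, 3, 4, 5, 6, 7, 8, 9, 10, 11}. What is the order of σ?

The disjoint cycles have lengths 6, 3, 1, 1.
Since disjoint cycles commute, ord(σ) = lcm(6, 3) = 6.

6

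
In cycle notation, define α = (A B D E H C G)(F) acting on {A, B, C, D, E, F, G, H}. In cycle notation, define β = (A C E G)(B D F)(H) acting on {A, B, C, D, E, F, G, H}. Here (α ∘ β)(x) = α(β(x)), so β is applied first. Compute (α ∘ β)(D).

(α ∘ β)(D) = α(β(D)). β(D) = F, then α(F) = F. So (α ∘ β)(D) = F.

F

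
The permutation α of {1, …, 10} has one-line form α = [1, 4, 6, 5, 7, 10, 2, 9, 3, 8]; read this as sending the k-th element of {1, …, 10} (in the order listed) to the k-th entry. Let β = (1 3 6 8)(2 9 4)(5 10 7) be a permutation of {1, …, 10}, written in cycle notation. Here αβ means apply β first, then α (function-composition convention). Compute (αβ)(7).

First apply β: β(7) = 5, then α(5) = 7. Thus (αβ)(7) = 7.

7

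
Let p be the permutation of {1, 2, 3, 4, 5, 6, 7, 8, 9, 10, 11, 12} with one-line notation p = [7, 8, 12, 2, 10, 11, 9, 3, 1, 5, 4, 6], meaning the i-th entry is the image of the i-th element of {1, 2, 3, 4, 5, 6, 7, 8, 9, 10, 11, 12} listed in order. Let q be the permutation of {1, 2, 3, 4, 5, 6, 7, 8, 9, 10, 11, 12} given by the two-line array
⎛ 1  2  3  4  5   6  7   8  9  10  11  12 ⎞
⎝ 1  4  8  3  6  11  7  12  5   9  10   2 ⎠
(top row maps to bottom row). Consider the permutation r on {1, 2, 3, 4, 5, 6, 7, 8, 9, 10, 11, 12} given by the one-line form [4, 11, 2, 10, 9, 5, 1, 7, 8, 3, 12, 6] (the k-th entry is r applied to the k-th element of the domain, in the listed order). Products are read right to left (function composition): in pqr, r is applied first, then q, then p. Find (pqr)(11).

Chase 11: r(11) = 12; q(12) = 2; p(2) = 8. Hence (pqr)(11) = 8.

8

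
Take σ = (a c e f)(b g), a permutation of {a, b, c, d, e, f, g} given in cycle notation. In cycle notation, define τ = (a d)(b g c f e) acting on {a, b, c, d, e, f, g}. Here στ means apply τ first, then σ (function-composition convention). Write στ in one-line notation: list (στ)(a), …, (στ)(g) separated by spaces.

d b a c g f e

(στ)(x) = σ(τ(x)). Computing each image: σ(τ(a)) = σ(d) = d, σ(τ(b)) = σ(g) = b, σ(τ(c)) = σ(f) = a, σ(τ(d)) = σ(a) = c, σ(τ(e)) = σ(b) = g, σ(τ(f)) = σ(e) = f, σ(τ(g)) = σ(c) = e.
Hence στ = [d b a c g f e].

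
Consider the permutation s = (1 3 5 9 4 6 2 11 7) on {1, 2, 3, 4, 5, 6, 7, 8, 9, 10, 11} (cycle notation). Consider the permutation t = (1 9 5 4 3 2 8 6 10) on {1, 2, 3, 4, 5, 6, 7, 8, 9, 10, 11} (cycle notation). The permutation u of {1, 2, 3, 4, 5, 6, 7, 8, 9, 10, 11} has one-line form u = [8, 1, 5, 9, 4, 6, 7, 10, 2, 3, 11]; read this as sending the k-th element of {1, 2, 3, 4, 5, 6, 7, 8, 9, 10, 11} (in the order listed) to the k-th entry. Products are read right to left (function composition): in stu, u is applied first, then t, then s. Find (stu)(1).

(stu)(1) = s(t(u(1))). u(1) = 8, then t(8) = 6, then s(6) = 2, so the result is 2.

2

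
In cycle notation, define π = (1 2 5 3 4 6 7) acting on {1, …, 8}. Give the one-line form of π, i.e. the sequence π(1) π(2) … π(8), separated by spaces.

2 5 4 6 3 7 1 8

Image by image: 1→2, 2→5, 3→4, 4→6, 5→3, 6→7, 7→1, 8→8.
Listing these in domain order gives 2 5 4 6 3 7 1 8.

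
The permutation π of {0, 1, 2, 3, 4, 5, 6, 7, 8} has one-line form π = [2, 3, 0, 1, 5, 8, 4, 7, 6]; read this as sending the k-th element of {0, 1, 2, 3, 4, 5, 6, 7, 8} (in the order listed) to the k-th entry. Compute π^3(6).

8

Tracing 6 → 4 → … returns to 6 after 4 steps, so 6 lies in a 4-cycle (4, 5, 8, 6).
Advancing 3 steps from 6: 6 → 4 → 5 → 8.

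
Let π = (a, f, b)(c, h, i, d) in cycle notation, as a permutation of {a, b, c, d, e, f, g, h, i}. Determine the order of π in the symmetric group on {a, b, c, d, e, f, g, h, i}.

12

The disjoint cycles have lengths 4, 3, 1, 1.
The order of π is the least common multiple of its cycle lengths: lcm(4, 3) = 12.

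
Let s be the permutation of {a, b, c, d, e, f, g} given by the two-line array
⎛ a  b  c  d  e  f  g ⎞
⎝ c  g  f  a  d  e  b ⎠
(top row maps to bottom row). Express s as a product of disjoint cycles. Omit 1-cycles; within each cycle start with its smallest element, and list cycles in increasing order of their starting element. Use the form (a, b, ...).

From a: a → c → f → e → d → a, closing the cycle (a, c, f, e, d).
Repeating from the next unused element and collecting all non-trivial cycles gives (a, c, f, e, d)(b, g).

(a, c, f, e, d)(b, g)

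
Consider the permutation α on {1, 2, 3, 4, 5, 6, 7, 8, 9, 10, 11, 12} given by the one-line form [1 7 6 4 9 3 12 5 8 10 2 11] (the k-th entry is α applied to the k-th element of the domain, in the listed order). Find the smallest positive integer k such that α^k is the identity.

Writing α as disjoint cycles, the cycle lengths are 4, 3, 2, 1, 1, 1.
The order is lcm(4, 3, 2) = 12.

12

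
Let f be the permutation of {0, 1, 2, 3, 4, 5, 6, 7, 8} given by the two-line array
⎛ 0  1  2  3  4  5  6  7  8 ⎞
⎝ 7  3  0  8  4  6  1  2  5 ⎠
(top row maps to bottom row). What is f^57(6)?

Tracing 6 → 1 → … returns to 6 after 5 steps, so 6 lies in a 5-cycle (1 3 8 5 6).
On a 5-cycle, f^5 is the identity, so f^57 = f^2 there (57 ≡ 2 mod 5).
Advancing 2 steps from 6: 6 → 1 → 3.

3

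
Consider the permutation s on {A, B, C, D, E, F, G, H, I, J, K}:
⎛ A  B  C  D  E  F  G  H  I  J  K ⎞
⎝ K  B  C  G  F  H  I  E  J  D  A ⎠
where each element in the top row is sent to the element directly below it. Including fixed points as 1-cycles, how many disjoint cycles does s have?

5

The cycle decomposition is (A, K)(B)(C)(D, G, I, J)(E, F, H), which has 5 cycles (counting 1-cycles).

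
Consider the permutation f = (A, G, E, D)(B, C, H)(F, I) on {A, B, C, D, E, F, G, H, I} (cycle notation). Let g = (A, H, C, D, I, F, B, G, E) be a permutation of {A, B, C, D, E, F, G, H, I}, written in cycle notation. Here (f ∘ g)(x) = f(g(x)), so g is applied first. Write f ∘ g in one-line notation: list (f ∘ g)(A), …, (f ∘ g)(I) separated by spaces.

For each element, apply g then f: A → H → B; B → G → E; C → D → A; D → I → F; E → A → G; F → B → C; G → E → D; H → C → H; I → F → I.
Collecting the images, f ∘ g = [B E A F G C D H I].

B E A F G C D H I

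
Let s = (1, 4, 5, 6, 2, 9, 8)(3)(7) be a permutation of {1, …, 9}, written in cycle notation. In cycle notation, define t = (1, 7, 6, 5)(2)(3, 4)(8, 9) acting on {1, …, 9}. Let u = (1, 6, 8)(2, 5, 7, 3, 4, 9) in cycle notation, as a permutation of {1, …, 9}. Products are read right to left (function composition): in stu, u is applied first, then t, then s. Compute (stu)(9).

Apply the permutations in order: u(9) = 2, then t(2) = 2, then s(2) = 9. So (stu)(9) = 9.

9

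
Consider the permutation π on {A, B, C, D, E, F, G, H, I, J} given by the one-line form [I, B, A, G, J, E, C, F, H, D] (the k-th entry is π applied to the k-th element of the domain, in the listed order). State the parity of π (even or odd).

even

In disjoint-cycle form the cycle lengths are 9, 1.
A cycle is odd iff its length is even; π has 0 even-length cycles, so sgn(π) = (−1)^0 and π is even.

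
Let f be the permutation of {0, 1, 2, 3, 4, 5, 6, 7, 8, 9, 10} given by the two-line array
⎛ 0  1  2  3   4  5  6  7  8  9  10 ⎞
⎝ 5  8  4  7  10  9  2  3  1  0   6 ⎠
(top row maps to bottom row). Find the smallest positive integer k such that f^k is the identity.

Writing f as disjoint cycles, the cycle lengths are 4, 3, 2, 2.
The order is lcm(4, 3, 2, 2) = 12.

12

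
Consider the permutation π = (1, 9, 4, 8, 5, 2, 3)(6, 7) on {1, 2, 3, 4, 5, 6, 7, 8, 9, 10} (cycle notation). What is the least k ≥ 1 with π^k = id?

The disjoint cycles have lengths 7, 2, 1.
Since disjoint cycles commute, ord(π) = lcm(7, 2) = 14.

14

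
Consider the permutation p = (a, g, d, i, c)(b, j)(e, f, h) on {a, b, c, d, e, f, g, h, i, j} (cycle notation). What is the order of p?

30

The disjoint cycles have lengths 5, 3, 2.
Since disjoint cycles commute, ord(p) = lcm(5, 3, 2) = 30.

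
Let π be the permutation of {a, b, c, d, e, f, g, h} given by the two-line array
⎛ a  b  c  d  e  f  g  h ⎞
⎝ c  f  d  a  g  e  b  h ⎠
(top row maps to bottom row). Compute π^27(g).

e

Tracing g → b → … returns to g after 4 steps, so g lies in a 4-cycle (b, f, e, g).
Since the cycle has length 4, π^27 acts on it the same as π^3 (27 mod 4 = 3).
Stepping 3 places around the cycle: g → b → f → e.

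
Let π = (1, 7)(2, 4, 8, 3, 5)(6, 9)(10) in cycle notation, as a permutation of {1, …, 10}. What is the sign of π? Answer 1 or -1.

1

The cycle lengths are 5, 2, 2, 1.
A cycle of length ℓ contributes ℓ−1 transpositions, so π is a product of 4 + 1 + 1 = 6 transpositions — even.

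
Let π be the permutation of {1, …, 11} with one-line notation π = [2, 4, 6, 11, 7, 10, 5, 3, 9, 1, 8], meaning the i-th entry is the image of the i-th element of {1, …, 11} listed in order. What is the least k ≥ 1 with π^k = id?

8

Decomposing into disjoint cycles gives cycle lengths 8, 2, 1.
The order of π is the least common multiple of its cycle lengths: lcm(8, 2) = 8.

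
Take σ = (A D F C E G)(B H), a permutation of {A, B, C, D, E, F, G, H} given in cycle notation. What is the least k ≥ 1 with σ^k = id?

The disjoint cycles have lengths 6, 2.
The order is lcm(6, 2) = 6.

6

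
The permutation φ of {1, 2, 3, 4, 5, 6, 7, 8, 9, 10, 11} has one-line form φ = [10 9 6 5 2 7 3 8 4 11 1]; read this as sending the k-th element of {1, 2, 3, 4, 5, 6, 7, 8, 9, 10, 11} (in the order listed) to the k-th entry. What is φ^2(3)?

7

Tracing 3 → 6 → … returns to 3 after 3 steps, so 3 lies in a 3-cycle (3, 6, 7).
Advancing 2 steps from 3: 3 → 6 → 7.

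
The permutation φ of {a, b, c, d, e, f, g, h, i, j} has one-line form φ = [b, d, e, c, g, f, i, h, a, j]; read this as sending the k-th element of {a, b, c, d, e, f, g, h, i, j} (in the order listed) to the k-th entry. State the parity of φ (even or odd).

even

In disjoint-cycle form the cycle lengths are 7, 1, 1, 1.
A cycle of length ℓ contributes ℓ−1 transpositions, so φ is a product of 6 transpositions — even.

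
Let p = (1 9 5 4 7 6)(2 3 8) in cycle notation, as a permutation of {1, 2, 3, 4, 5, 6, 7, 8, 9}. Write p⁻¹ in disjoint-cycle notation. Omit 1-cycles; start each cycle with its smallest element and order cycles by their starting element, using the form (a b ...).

If p sends a → b within a cycle, p⁻¹ sends b → a; equivalently, reverse each cycle.
Reversing each cycle of p and rotating so the smallest element leads gives (1 6 7 4 5 9)(2 8 3).

(1 6 7 4 5 9)(2 8 3)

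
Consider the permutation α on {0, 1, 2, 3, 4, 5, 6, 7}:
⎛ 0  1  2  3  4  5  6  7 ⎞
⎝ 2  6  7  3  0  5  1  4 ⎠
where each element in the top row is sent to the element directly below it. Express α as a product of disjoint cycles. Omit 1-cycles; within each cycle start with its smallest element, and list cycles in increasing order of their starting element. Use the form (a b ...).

(0 2 7 4)(1 6)

Iterating α from 0 gives 0 → 2 → 7 → 4 → 0; that is the 4-cycle (0 2 7 4).
Continuing from each remaining unvisited element yields (0 2 7 4)(1 6).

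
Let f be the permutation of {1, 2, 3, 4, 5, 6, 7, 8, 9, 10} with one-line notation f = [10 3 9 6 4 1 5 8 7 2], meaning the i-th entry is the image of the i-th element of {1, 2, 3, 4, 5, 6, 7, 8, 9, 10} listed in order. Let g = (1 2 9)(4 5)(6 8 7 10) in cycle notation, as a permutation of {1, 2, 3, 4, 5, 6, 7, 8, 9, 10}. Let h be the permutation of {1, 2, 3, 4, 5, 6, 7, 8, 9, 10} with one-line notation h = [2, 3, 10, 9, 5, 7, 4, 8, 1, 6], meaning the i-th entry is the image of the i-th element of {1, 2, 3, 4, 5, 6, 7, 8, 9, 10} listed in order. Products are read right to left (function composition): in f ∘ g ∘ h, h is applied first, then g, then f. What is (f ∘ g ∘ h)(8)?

(f ∘ g ∘ h)(8) = f(g(h(8))). h(8) = 8, then g(8) = 7, then f(7) = 5, so the result is 5.

5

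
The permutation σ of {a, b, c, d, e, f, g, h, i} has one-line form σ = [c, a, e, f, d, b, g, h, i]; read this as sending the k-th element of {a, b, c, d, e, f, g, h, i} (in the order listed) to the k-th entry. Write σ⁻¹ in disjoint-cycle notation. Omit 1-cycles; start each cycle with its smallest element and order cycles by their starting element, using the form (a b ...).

(a b f d e c)

The cycle decomposition of σ is (a c e d f b).
The inverse reverses every cycle; in canonical form, σ⁻¹ = (a b f d e c).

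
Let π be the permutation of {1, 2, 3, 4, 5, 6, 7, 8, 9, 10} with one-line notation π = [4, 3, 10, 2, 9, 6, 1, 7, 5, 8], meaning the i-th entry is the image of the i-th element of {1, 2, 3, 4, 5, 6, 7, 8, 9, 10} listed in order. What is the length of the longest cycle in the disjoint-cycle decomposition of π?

7

Decomposing into disjoint cycles gives (1, 4, 2, 3, 10, 8, 7)(5, 9); the longest has length 7.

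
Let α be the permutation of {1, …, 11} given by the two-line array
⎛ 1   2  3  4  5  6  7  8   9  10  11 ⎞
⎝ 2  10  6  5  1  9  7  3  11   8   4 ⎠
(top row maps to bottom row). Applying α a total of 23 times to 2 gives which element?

Tracing 2 → 10 → … returns to 2 after 10 steps, so 2 lies in a 10-cycle (1 2 10 8 3 6 9 11 4 5).
On a 10-cycle, α^10 is the identity, so α^23 = α^3 there (23 ≡ 3 mod 10).
Stepping 3 places around the cycle: 2 → 10 → 8 → 3.

3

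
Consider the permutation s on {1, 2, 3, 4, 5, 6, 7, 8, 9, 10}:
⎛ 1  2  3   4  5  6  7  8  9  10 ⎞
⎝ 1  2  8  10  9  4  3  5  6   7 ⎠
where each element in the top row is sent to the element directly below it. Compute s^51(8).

6

Tracing 8 → 5 → … returns to 8 after 8 steps, so 8 lies in an 8-cycle (3, 8, 5, 9, 6, 4, 10, 7).
On an 8-cycle, s^8 is the identity, so s^51 = s^3 there (51 ≡ 3 mod 8).
Advancing 3 steps from 8: 8 → 5 → 9 → 6.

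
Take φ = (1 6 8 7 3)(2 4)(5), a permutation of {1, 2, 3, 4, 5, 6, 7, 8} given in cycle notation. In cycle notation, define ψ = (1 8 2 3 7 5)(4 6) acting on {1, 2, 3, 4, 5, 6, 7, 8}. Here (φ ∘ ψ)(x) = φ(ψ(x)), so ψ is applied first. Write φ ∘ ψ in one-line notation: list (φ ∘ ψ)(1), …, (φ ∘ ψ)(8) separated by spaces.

7 1 3 8 6 2 5 4

For each element, apply ψ then φ: 1 → 8 → 7; 2 → 3 → 1; 3 → 7 → 3; 4 → 6 → 8; 5 → 1 → 6; 6 → 4 → 2; 7 → 5 → 5; 8 → 2 → 4.
Collecting the images, φ ∘ ψ = [7 1 3 8 6 2 5 4].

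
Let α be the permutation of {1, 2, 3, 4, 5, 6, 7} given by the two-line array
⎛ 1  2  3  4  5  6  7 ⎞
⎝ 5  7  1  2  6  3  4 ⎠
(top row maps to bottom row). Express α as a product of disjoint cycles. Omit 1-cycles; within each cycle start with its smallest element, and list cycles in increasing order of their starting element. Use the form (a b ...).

Iterating α from 1 gives 1 → 5 → 6 → 3 → 1; that is the 4-cycle (1 5 6 3).
Repeating from the next unused element and collecting all non-trivial cycles gives (1 5 6 3)(2 7 4).

(1 5 6 3)(2 7 4)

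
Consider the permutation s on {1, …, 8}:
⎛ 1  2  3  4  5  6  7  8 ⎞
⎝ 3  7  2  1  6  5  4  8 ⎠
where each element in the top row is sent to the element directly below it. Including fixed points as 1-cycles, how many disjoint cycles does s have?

The cycle decomposition is (1, 3, 2, 7, 4)(5, 6)(8), which has 3 cycles (counting 1-cycles).

3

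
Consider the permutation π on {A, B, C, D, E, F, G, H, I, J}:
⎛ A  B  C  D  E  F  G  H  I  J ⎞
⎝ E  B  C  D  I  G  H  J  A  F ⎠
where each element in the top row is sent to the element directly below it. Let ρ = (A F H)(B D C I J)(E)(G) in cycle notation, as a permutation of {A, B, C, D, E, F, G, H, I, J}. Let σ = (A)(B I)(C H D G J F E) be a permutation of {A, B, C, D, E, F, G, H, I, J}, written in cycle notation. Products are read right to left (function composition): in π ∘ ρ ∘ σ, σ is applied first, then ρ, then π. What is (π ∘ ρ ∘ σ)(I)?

Chase I: σ(I) = B; ρ(B) = D; π(D) = D. Hence (π ∘ ρ ∘ σ)(I) = D.

D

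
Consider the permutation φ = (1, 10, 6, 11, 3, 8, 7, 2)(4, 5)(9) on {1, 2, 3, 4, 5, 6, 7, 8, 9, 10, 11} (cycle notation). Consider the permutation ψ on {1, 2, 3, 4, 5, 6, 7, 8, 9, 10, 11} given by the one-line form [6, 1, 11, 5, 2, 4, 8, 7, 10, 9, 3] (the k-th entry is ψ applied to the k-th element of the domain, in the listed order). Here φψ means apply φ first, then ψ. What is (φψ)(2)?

(φψ)(2) = ψ(φ(2)). φ(2) = 1, then ψ(1) = 6. So (φψ)(2) = 6.

6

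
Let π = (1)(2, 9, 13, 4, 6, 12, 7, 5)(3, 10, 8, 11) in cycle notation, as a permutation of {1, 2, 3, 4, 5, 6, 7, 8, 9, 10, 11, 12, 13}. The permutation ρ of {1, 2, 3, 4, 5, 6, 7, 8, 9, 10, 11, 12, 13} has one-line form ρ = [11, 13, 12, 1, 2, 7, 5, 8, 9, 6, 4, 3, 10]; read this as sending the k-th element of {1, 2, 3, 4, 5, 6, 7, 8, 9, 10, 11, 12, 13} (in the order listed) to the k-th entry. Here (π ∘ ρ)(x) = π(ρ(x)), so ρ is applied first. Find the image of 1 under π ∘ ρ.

(π ∘ ρ)(1) = π(ρ(1)). ρ(1) = 11, then π(11) = 3. So (π ∘ ρ)(1) = 3.

3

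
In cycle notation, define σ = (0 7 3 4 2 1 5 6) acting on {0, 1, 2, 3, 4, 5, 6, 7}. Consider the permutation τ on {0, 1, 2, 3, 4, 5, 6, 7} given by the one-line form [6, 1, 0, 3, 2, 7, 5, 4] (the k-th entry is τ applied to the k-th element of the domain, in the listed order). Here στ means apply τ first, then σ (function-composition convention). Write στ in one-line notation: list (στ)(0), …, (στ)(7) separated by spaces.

0 5 7 4 1 3 6 2

For each element, apply τ then σ: 0 → 6 → 0; 1 → 1 → 5; 2 → 0 → 7; 3 → 3 → 4; 4 → 2 → 1; 5 → 7 → 3; 6 → 5 → 6; 7 → 4 → 2.
So στ in one-line form is 0 5 7 4 1 3 6 2.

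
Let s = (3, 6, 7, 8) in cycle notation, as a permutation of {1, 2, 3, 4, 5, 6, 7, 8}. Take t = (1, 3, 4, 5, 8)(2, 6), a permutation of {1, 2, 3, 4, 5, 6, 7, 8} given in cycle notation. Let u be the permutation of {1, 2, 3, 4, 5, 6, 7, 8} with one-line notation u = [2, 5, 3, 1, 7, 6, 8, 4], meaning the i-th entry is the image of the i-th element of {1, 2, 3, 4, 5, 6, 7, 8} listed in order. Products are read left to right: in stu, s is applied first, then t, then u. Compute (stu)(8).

1

(stu)(8) = u(t(s(8))). s(8) = 3, then t(3) = 4, then u(4) = 1, so the result is 1.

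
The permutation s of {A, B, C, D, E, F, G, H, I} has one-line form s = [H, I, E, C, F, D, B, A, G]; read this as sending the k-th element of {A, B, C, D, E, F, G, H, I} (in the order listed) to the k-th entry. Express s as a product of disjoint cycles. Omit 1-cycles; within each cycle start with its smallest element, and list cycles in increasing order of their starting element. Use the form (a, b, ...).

From A: A → H → A, closing the cycle (A, H).
Continuing from each remaining unvisited element yields (A, H)(B, I, G)(C, E, F, D).

(A, H)(B, I, G)(C, E, F, D)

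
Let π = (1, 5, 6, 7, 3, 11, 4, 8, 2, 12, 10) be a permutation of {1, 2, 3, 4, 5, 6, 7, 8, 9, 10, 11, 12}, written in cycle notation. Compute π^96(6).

10

6 lies in the 11-cycle (1, 5, 6, 7, 3, 11, 4, 8, 2, 12, 10).
Since the cycle has length 11, π^96 acts on it the same as π^8 (96 mod 11 = 8).
Advancing 8 steps from 6: 6 → 7 → 3 → 11 → 4 → 8 → 2 → 12 → 10.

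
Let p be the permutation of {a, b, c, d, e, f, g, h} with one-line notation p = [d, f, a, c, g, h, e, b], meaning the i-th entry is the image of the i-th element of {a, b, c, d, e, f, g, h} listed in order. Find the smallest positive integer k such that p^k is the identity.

The disjoint-cycle form of p has cycle lengths 3, 3, 2.
The order of p is the least common multiple of its cycle lengths: lcm(3, 3, 2) = 6.

6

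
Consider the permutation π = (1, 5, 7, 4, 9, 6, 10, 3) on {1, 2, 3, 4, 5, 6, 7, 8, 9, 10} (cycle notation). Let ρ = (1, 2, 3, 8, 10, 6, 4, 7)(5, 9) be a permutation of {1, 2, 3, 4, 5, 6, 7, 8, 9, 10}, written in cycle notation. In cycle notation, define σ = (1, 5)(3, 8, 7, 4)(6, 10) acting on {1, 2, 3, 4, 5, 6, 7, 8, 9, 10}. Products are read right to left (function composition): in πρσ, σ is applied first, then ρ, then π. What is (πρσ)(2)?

(πρσ)(2) = π(ρ(σ(2))). σ(2) = 2, then ρ(2) = 3, then π(3) = 1, so the result is 1.

1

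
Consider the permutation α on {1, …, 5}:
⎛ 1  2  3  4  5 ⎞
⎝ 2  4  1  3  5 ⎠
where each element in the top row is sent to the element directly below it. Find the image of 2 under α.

The entry below 2 in the array is 4, so α(2) = 4.

4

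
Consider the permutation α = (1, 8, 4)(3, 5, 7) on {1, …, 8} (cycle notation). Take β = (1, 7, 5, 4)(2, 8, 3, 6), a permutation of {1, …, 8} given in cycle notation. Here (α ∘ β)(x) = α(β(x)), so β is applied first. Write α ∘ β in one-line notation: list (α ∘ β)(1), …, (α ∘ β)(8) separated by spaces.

3 4 6 8 1 2 7 5

(α ∘ β)(x) = α(β(x)). Computing each image: α(β(1)) = α(7) = 3, α(β(2)) = α(8) = 4, α(β(3)) = α(6) = 6, α(β(4)) = α(1) = 8, α(β(5)) = α(4) = 1, α(β(6)) = α(2) = 2, α(β(7)) = α(5) = 7, α(β(8)) = α(3) = 5.
Hence α ∘ β = [3 4 6 8 1 2 7 5].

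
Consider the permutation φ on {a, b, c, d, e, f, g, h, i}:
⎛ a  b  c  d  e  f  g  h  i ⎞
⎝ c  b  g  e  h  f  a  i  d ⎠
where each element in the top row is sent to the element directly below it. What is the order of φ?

12

Decomposing into disjoint cycles gives cycle lengths 4, 3, 1, 1.
Since disjoint cycles commute, ord(φ) = lcm(4, 3) = 12.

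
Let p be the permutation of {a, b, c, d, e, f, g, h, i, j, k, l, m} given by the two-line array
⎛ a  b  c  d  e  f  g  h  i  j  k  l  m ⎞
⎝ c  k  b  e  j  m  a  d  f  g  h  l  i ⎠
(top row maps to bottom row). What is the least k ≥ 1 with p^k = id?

9

Writing p as disjoint cycles, the cycle lengths are 9, 3, 1.
Since disjoint cycles commute, ord(p) = lcm(9, 3) = 9.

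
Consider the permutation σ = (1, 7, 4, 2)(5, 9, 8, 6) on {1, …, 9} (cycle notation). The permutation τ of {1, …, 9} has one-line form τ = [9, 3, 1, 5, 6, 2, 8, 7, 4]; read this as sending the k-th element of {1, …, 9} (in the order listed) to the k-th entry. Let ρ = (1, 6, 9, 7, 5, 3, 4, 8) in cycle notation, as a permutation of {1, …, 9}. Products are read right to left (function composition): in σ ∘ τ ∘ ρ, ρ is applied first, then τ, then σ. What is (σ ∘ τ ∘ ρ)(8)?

8

Apply the permutations in order: ρ(8) = 1, then τ(1) = 9, then σ(9) = 8. So (σ ∘ τ ∘ ρ)(8) = 8.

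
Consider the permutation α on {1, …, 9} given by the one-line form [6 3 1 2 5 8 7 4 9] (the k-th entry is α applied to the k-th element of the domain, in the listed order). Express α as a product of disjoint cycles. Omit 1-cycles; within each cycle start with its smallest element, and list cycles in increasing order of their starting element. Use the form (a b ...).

From 1: 1 → 6 → 8 → 4 → 2 → 3 → 1, closing the cycle (1 6 8 4 2 3).
Repeating from the next unused element and collecting all non-trivial cycles gives (1 6 8 4 2 3).

(1 6 8 4 2 3)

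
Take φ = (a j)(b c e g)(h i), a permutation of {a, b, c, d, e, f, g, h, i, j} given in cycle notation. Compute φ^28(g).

g lies in the 4-cycle (b c e g).
Powers repeat with period 4 on this cycle, and 28 mod 4 = 0, so φ^28(g) = φ^0(g).
So φ^28(g) = g.

g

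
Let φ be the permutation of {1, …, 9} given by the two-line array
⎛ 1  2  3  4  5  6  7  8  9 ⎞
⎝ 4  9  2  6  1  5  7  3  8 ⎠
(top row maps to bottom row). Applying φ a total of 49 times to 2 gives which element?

Tracing 2 → 9 → … returns to 2 after 4 steps, so 2 lies in a 4-cycle (2 9 8 3).
Powers repeat with period 4 on this cycle, and 49 mod 4 = 1, so φ^49(2) = φ^1(2).
Stepping 1 place around the cycle: 2 → 9.

9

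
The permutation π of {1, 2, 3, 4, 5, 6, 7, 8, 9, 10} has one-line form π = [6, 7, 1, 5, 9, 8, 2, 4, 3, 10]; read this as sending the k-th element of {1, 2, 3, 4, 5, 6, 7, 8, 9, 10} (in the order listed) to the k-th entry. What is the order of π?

14

Decomposing into disjoint cycles gives cycle lengths 7, 2, 1.
The order of π is the least common multiple of its cycle lengths: lcm(7, 2) = 14.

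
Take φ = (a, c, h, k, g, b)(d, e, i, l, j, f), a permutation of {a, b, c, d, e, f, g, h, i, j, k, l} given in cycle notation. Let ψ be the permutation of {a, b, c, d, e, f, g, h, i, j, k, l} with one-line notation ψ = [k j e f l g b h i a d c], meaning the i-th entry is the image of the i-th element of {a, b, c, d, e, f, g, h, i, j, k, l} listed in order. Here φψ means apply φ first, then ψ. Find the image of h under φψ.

d

(φψ)(h) = ψ(φ(h)). φ(h) = k, then ψ(k) = d. So (φψ)(h) = d.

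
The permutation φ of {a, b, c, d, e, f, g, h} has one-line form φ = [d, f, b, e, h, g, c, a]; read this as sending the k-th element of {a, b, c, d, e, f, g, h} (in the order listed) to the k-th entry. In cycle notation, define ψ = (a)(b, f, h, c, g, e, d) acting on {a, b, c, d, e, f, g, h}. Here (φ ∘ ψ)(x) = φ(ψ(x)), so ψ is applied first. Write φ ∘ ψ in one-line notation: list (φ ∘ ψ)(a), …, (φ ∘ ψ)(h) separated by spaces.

d g c f e a h b

(φ ∘ ψ)(x) = φ(ψ(x)). Computing each image: φ(ψ(a)) = φ(a) = d, φ(ψ(b)) = φ(f) = g, φ(ψ(c)) = φ(g) = c, φ(ψ(d)) = φ(b) = f, φ(ψ(e)) = φ(d) = e, φ(ψ(f)) = φ(h) = a, φ(ψ(g)) = φ(e) = h, φ(ψ(h)) = φ(c) = b.
Hence φ ∘ ψ = [d g c f e a h b].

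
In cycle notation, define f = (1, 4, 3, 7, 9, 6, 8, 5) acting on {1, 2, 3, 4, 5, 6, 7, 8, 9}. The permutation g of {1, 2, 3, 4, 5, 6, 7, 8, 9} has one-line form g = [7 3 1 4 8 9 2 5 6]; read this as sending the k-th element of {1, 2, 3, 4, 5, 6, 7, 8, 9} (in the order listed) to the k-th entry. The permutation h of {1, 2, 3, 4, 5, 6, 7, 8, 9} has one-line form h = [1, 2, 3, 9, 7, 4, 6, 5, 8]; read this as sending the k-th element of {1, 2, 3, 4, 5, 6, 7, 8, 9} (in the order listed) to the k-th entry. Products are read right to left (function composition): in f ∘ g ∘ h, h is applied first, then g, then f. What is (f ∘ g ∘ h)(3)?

4

Apply the permutations in order: h(3) = 3, then g(3) = 1, then f(1) = 4. So (f ∘ g ∘ h)(3) = 4.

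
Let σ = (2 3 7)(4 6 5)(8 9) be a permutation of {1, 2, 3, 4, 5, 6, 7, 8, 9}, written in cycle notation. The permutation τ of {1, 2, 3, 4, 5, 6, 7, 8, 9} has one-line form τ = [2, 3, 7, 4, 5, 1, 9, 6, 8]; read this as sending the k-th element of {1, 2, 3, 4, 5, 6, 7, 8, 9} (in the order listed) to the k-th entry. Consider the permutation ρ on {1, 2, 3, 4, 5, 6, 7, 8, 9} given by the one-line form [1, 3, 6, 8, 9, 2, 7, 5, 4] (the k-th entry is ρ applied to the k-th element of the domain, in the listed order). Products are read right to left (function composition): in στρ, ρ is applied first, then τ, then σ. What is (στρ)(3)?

(στρ)(3) = σ(τ(ρ(3))). ρ(3) = 6, then τ(6) = 1, then σ(1) = 1, so the result is 1.

1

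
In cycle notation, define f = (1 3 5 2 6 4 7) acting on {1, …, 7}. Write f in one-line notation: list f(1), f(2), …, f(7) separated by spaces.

Reading each image from the cycles: 1↦3, 2↦6, 3↦5, 4↦7, 5↦2, 6↦4, 7↦1.
Listing these in domain order gives 3 6 5 7 2 4 1.

3 6 5 7 2 4 1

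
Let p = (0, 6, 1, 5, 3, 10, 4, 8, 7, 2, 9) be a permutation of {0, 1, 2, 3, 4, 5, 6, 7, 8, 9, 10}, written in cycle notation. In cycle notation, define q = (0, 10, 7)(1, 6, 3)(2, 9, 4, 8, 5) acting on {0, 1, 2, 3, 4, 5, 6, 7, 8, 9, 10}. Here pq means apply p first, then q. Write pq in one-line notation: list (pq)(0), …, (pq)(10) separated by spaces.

For each element, apply p then q: 0 → 6 → 3; 1 → 5 → 2; 2 → 9 → 4; 3 → 10 → 7; 4 → 8 → 5; 5 → 3 → 1; 6 → 1 → 6; 7 → 2 → 9; 8 → 7 → 0; 9 → 0 → 10; 10 → 4 → 8.
So pq in one-line form is 3 2 4 7 5 1 6 9 0 10 8.

3 2 4 7 5 1 6 9 0 10 8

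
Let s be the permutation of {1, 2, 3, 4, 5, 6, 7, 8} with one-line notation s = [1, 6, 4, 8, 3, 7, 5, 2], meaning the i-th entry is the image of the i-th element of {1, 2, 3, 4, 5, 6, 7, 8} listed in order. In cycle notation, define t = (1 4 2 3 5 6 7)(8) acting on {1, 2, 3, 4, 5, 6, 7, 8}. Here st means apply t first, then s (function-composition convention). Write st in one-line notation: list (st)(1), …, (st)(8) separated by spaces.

8 4 3 6 7 5 1 2

For each element, apply t then s: 1 → 4 → 8; 2 → 3 → 4; 3 → 5 → 3; 4 → 2 → 6; 5 → 6 → 7; 6 → 7 → 5; 7 → 1 → 1; 8 → 8 → 2.
Collecting the images, st = [8 4 3 6 7 5 1 2].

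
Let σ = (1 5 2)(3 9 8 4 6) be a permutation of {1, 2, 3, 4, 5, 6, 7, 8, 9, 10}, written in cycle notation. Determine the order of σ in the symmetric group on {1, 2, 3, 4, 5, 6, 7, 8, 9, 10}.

The cycle type of σ is (5, 3, 1, 1).
Since disjoint cycles commute, ord(σ) = lcm(5, 3) = 15.

15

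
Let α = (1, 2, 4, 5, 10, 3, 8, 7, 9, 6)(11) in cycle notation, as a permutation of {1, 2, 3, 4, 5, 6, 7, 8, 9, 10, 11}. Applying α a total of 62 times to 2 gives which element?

2 lies in the 10-cycle (1, 2, 4, 5, 10, 3, 8, 7, 9, 6).
Powers repeat with period 10 on this cycle, and 62 mod 10 = 2, so α^62(2) = α^2(2).
Advancing 2 steps from 2: 2 → 4 → 5.

5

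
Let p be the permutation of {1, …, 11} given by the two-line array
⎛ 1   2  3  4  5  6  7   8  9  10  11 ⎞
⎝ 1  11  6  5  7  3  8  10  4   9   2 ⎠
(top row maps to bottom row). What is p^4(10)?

7

Tracing 10 → 9 → … returns to 10 after 6 steps, so 10 lies in a 6-cycle (4, 5, 7, 8, 10, 9).
Advancing 4 steps from 10: 10 → 9 → 4 → 5 → 7.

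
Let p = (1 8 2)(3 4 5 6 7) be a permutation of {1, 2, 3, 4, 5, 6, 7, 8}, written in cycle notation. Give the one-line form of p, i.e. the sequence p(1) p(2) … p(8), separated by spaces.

8 1 4 5 6 7 3 2

Reading each image from the cycles: 1↦8, 2↦1, 3↦4, 4↦5, 5↦6, 6↦7, 7↦3, 8↦2.
So the one-line form is 8 1 4 5 6 7 3 2.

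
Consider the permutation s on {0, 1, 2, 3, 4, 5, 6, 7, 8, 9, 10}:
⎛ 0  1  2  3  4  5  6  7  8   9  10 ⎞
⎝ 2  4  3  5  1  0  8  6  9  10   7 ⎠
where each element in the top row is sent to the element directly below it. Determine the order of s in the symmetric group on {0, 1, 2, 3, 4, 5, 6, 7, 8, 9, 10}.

Writing s as disjoint cycles, the cycle lengths are 5, 4, 2.
The order of s is the least common multiple of its cycle lengths: lcm(5, 4, 2) = 20.

20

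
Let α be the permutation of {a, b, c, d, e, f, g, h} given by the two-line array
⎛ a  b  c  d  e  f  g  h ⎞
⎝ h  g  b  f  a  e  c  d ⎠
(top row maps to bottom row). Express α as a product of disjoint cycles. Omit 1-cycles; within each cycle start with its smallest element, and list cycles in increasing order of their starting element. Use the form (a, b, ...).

From a: a → h → d → f → e → a, closing the cycle (a, h, d, f, e).
Repeating from the next unused element and collecting all non-trivial cycles gives (a, h, d, f, e)(b, g, c).

(a, h, d, f, e)(b, g, c)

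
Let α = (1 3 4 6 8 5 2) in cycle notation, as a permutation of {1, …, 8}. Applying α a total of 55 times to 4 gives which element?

4 lies in the 7-cycle (1 3 4 6 8 5 2).
Powers repeat with period 7 on this cycle, and 55 mod 7 = 6, so α^55(4) = α^6(4).
Stepping 6 places around the cycle: 4 → 6 → 8 → 5 → 2 → 1 → 3.

3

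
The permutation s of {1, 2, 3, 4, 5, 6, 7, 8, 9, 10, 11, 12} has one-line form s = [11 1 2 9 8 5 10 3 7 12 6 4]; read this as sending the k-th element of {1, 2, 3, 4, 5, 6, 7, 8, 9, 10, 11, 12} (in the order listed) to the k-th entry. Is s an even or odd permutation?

In disjoint-cycle form the cycle lengths are 7, 5.
A cycle of length ℓ contributes ℓ−1 transpositions, so s is a product of 6 + 4 = 10 transpositions — even.

even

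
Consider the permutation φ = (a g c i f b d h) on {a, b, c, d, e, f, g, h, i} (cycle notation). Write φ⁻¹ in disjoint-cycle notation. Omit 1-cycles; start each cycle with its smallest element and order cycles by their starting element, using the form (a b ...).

(a h d b f i c g)

The inverse reverses each cycle.
After reversing and putting each cycle's least element first, φ⁻¹ = (a h d b f i c g).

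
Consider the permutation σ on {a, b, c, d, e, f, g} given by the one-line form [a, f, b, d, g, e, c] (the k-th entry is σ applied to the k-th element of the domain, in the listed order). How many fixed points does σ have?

2

The fixed points (elements with σ(x) = x) are {a, d}, so there are 2.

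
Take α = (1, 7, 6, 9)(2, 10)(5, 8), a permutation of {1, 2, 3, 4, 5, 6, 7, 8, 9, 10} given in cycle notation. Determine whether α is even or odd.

The cycle lengths are 4, 2, 2, 1, 1.
A cycle of length ℓ contributes ℓ−1 transpositions, so α is a product of 3 + 1 + 1 = 5 transpositions — odd.

odd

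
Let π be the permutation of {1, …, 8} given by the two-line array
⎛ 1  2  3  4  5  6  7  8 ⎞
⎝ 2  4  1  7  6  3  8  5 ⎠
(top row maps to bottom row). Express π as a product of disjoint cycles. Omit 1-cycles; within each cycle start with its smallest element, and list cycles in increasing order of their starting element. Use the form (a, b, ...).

(1, 2, 4, 7, 8, 5, 6, 3)

Iterating π from 1 gives 1 → 2 → 4 → 7 → 8 → 5 → 6 → 3 → 1; that is the 8-cycle (1, 2, 4, 7, 8, 5, 6, 3).
Continuing from each remaining unvisited element yields (1, 2, 4, 7, 8, 5, 6, 3).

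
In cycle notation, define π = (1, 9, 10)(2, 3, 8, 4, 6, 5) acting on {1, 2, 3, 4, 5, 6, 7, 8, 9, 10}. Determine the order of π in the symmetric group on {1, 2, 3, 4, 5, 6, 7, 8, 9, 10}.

The disjoint cycles have lengths 6, 3, 1.
The order is lcm(6, 3) = 6.

6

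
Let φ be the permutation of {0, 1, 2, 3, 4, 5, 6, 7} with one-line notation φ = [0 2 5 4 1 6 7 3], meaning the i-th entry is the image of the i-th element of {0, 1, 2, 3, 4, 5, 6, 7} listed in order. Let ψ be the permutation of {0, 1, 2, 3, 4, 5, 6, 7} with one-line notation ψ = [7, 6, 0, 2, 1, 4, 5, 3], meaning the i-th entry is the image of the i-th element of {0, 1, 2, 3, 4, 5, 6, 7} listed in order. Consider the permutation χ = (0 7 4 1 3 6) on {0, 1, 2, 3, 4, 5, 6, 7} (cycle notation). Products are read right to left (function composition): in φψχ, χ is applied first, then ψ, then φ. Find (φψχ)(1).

(φψχ)(1) = φ(ψ(χ(1))). χ(1) = 3, then ψ(3) = 2, then φ(2) = 5, so the result is 5.

5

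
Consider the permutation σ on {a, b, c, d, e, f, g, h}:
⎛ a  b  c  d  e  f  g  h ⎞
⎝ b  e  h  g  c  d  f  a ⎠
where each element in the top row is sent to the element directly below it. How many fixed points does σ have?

No element satisfies σ(x) = x, so there are 0 fixed points.

0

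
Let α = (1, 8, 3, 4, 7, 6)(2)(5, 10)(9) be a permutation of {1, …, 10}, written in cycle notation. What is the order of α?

6

The cycle type of α is (6, 2, 1, 1).
The order is lcm(6, 2) = 6.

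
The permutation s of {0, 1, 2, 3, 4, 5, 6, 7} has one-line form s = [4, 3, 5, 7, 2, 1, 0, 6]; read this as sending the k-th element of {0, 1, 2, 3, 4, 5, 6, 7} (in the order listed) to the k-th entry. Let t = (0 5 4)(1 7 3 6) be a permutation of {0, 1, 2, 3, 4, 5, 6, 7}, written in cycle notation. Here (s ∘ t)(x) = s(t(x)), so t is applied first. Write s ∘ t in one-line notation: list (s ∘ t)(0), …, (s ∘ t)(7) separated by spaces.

(s ∘ t)(x) = s(t(x)). Computing each image: s(t(0)) = s(5) = 1, s(t(1)) = s(7) = 6, s(t(2)) = s(2) = 5, s(t(3)) = s(6) = 0, s(t(4)) = s(0) = 4, s(t(5)) = s(4) = 2, s(t(6)) = s(1) = 3, s(t(7)) = s(3) = 7.
Hence s ∘ t = [1 6 5 0 4 2 3 7].

1 6 5 0 4 2 3 7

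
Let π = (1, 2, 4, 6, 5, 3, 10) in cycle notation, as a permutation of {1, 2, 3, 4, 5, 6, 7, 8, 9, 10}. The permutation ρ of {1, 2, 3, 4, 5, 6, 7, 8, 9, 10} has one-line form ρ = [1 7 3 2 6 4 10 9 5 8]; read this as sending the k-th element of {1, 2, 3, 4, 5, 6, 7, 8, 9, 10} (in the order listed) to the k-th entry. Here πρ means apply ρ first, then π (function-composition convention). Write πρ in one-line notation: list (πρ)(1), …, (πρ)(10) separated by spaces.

(πρ)(x) = π(ρ(x)). Computing each image: π(ρ(1)) = π(1) = 2, π(ρ(2)) = π(7) = 7, π(ρ(3)) = π(3) = 10, π(ρ(4)) = π(2) = 4, π(ρ(5)) = π(6) = 5, π(ρ(6)) = π(4) = 6, π(ρ(7)) = π(10) = 1, π(ρ(8)) = π(9) = 9, π(ρ(9)) = π(5) = 3, π(ρ(10)) = π(8) = 8.
Hence πρ = [2 7 10 4 5 6 1 9 3 8].

2 7 10 4 5 6 1 9 3 8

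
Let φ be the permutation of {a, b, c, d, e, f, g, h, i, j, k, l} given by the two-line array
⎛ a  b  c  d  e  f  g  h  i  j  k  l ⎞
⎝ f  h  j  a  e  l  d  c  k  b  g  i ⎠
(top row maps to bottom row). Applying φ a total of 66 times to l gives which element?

g

Tracing l → i → … returns to l after 7 steps, so l lies in a 7-cycle (a, f, l, i, k, g, d).
On a 7-cycle, φ^7 is the identity, so φ^66 = φ^3 there (66 ≡ 3 mod 7).
Advancing 3 steps from l: l → i → k → g.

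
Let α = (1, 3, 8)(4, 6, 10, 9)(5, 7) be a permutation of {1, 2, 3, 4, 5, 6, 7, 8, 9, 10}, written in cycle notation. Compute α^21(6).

6 lies in the 4-cycle (4, 6, 10, 9).
Since the cycle has length 4, α^21 acts on it the same as α^1 (21 mod 4 = 1).
Advancing 1 step from 6: 6 → 10.

10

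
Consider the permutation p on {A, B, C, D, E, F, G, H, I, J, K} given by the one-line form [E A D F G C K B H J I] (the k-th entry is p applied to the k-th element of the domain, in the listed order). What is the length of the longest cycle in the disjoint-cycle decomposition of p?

Decomposing into disjoint cycles gives (A E G K I H B)(C D F); the longest has length 7.

7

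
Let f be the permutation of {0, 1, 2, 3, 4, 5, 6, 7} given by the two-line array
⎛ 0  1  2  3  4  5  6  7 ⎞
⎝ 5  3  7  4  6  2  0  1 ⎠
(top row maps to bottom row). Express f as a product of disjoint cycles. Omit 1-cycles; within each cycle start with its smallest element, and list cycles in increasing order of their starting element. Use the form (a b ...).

Iterating f from 0 gives 0 → 5 → 2 → 7 → 1 → 3 → 4 → 6 → 0; that is the 8-cycle (0 5 2 7 1 3 4 6).
Repeating from the next unused element and collecting all non-trivial cycles gives (0 5 2 7 1 3 4 6).

(0 5 2 7 1 3 4 6)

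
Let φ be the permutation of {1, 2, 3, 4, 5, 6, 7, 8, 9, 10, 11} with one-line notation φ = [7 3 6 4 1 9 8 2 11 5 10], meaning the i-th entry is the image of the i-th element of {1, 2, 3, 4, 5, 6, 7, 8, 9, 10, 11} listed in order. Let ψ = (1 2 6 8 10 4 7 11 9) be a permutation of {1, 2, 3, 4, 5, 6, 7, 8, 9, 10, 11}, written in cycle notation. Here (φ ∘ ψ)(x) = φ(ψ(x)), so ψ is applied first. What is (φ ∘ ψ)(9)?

7

(φ ∘ ψ)(9) = φ(ψ(9)). ψ(9) = 1, then φ(1) = 7. So (φ ∘ ψ)(9) = 7.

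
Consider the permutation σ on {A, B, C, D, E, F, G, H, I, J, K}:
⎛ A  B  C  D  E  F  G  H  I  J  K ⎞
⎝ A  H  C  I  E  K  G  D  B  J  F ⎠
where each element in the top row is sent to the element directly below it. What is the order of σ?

4

The disjoint-cycle form of σ has cycle lengths 4, 2, 1, 1, 1, 1, 1.
The order of σ is the least common multiple of its cycle lengths: lcm(4, 2) = 4.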